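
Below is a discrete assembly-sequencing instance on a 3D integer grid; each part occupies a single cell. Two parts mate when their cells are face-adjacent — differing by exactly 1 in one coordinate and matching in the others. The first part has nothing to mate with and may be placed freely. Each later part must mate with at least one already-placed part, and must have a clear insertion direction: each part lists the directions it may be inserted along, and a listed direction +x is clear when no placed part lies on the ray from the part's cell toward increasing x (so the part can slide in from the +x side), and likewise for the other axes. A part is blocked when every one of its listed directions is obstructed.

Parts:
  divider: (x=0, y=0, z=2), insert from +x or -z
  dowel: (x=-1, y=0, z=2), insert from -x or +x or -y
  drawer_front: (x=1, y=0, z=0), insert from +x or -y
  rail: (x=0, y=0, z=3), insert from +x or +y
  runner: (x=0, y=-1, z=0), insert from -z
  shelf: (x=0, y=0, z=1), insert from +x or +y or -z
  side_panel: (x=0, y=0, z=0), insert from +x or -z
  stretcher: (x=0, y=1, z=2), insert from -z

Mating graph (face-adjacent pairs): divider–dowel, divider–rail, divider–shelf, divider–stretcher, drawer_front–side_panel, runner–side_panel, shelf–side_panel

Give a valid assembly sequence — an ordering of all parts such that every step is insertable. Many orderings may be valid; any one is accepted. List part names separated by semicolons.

shelf; divider; rail; stretcher; side_panel; runner; dowel; drawer_front

1. shelf@(0, 0, 1) [+x clear] — {shelf}
2. divider@(0, 0, 2) [+x clear] — {divider, shelf}
3. rail@(0, 0, 3) [+x clear] — {divider, rail, shelf}
4. stretcher@(0, 1, 2) [-z clear] — {divider, rail, shelf, stretcher}
5. side_panel@(0, 0, 0) [+x clear] — {divider, rail, shelf, side_panel, stretcher}
6. runner@(0, -1, 0) [-z clear] — {divider, rail, runner, shelf, side_panel, stretcher}
7. dowel@(-1, 0, 2) [-x clear] — {divider, dowel, rail, runner, shelf, side_panel, stretcher}
8. drawer_front@(1, 0, 0) [+x clear] — {divider, dowel, drawer_front, rail, runner, shelf, side_panel, stretcher}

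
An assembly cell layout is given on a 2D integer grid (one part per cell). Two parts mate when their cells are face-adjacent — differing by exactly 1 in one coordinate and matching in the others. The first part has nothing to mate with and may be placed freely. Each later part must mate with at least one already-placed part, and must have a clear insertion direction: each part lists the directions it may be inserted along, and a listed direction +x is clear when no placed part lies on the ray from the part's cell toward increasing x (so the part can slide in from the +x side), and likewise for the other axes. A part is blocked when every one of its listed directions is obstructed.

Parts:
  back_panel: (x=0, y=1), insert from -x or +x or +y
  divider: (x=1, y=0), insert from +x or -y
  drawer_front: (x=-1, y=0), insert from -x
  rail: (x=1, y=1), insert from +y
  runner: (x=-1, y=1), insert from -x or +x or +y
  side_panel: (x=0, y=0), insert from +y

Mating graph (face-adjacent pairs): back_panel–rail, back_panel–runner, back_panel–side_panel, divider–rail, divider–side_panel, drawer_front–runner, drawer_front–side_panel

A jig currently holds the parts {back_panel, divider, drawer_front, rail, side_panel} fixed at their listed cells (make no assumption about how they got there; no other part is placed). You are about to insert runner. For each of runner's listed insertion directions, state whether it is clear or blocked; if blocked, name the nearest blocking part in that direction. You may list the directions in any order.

+x: blocked by back_panel; +y: clear; -x: clear

-x: ray from runner(-1, 1) has no placed part ⇒ clear
+x: nearest on ray is back_panel@(0, 1) ⇒ blocked
+y: ray from runner(-1, 1) has no placed part ⇒ clear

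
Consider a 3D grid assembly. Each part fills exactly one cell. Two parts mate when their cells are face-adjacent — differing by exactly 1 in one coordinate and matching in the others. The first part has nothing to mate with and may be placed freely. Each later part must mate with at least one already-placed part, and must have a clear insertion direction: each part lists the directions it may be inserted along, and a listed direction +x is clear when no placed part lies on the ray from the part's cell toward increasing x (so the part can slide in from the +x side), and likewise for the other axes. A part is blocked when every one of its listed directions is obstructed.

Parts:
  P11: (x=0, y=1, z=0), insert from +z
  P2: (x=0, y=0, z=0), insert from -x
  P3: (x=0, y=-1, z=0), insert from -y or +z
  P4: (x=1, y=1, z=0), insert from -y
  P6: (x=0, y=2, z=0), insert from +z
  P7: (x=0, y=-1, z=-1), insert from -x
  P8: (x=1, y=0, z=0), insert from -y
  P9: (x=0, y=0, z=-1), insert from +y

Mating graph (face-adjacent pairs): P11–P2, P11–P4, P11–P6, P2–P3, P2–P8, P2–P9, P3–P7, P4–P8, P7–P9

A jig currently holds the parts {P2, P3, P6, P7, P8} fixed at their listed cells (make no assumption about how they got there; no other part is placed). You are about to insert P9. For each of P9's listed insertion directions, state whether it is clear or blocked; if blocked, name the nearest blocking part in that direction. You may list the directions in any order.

+y: clear

+y: ray from P9(0, 0, -1) has no placed part ⇒ clear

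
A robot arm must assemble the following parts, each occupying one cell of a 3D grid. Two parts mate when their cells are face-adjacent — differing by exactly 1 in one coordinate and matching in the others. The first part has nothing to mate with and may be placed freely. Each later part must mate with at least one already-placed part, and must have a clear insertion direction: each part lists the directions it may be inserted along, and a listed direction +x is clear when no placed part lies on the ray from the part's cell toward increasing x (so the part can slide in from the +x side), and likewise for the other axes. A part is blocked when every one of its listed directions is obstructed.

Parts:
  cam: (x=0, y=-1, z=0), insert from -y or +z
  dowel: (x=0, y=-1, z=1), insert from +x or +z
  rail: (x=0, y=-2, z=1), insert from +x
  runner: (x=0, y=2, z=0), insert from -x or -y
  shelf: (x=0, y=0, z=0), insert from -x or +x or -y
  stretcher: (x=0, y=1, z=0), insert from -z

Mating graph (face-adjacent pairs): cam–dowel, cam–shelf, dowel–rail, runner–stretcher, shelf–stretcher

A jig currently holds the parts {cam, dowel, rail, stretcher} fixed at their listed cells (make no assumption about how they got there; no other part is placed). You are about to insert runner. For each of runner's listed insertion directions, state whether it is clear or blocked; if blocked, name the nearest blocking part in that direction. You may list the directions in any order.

-x: clear; -y: blocked by stretcher

-x: ray from runner(0, 2, 0) has no placed part ⇒ clear
-y: nearest on ray is stretcher@(0, 1, 0) ⇒ blocked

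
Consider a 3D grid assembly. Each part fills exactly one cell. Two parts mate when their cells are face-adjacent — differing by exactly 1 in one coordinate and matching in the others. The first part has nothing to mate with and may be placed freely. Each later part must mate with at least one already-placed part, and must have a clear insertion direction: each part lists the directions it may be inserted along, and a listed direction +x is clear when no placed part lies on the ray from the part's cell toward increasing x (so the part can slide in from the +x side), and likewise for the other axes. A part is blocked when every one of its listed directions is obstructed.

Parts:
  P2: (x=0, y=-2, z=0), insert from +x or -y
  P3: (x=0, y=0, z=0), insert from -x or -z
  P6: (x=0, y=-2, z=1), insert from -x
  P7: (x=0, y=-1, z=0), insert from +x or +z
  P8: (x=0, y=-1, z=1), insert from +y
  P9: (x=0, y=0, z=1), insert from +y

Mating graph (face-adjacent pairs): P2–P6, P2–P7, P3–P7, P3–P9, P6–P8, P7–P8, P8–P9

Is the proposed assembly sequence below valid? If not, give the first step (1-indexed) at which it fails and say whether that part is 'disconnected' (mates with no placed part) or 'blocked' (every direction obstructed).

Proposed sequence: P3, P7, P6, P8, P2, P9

1. P3@(0, 0, 0) [-x clear] — {P3}
2. P7@(0, -1, 0) [+x clear] — {P3, P7}
3. P6@(0, -2, 1) — no placed neighbour ⇒ disconnected

Invalid at step 3 (disconnected)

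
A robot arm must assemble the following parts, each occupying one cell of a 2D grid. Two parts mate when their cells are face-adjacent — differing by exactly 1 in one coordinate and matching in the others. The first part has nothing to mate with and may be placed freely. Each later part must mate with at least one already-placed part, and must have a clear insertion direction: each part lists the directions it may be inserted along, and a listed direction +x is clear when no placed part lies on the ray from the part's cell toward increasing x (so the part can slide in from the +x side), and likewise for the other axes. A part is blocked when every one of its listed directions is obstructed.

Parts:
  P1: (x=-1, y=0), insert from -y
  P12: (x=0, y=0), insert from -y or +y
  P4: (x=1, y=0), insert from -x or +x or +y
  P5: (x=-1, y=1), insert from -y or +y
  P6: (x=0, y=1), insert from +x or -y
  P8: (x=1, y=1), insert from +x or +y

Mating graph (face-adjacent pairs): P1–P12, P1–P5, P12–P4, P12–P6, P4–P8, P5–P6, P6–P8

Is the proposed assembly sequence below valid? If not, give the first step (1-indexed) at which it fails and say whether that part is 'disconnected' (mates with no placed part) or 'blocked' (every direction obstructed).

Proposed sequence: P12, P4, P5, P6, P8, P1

1. P12@(0, 0) [-y clear] — {P12}
2. P4@(1, 0) [+x clear] — {P12, P4}
3. P5@(-1, 1) — no placed neighbour ⇒ disconnected

Invalid at step 3 (disconnected)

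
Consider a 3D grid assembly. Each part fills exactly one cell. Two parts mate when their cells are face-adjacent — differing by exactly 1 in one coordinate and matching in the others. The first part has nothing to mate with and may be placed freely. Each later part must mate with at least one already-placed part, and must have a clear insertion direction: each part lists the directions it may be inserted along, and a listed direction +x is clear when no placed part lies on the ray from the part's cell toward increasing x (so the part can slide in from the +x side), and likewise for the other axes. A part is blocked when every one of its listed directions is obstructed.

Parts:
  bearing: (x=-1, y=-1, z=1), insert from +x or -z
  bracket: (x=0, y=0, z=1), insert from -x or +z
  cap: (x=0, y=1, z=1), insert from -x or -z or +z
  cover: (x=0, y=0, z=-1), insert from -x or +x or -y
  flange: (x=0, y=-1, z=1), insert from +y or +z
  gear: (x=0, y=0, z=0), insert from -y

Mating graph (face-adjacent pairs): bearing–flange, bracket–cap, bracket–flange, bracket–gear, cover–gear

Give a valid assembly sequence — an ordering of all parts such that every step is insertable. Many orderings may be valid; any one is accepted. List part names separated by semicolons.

cover; gear; bracket; flange; bearing; cap

1. cover@(0, 0, -1) [-x clear] — {cover}
2. gear@(0, 0, 0) [-y clear] — {cover, gear}
3. bracket@(0, 0, 1) [-x clear] — {bracket, cover, gear}
4. flange@(0, -1, 1) [+z clear] — {bracket, cover, flange, gear}
5. bearing@(-1, -1, 1) [-z clear] — {bearing, bracket, cover, flange, gear}
6. cap@(0, 1, 1) [-x clear] — {bearing, bracket, cap, cover, flange, gear}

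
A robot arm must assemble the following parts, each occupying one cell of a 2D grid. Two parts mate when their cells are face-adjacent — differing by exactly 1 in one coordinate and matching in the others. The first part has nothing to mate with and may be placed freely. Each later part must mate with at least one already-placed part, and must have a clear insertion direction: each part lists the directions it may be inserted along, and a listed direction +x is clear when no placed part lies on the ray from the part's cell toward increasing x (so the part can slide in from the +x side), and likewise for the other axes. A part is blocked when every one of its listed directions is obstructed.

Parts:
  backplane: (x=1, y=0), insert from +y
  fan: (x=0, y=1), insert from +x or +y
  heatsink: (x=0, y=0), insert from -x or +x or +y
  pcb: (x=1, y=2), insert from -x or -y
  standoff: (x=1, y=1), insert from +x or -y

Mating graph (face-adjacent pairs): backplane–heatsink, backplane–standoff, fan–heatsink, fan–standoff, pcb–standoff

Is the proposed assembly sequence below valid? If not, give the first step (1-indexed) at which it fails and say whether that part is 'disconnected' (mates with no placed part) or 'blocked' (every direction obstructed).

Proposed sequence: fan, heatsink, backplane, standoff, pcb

Valid

1. fan@(0, 1) [+x clear] — {fan}
2. heatsink@(0, 0) [-x clear] — {fan, heatsink}
3. backplane@(1, 0) [+y clear] — {backplane, fan, heatsink}
4. standoff@(1, 1) [+x clear] — {backplane, fan, heatsink, standoff}
5. pcb@(1, 2) [-x clear] — {backplane, fan, heatsink, pcb, standoff}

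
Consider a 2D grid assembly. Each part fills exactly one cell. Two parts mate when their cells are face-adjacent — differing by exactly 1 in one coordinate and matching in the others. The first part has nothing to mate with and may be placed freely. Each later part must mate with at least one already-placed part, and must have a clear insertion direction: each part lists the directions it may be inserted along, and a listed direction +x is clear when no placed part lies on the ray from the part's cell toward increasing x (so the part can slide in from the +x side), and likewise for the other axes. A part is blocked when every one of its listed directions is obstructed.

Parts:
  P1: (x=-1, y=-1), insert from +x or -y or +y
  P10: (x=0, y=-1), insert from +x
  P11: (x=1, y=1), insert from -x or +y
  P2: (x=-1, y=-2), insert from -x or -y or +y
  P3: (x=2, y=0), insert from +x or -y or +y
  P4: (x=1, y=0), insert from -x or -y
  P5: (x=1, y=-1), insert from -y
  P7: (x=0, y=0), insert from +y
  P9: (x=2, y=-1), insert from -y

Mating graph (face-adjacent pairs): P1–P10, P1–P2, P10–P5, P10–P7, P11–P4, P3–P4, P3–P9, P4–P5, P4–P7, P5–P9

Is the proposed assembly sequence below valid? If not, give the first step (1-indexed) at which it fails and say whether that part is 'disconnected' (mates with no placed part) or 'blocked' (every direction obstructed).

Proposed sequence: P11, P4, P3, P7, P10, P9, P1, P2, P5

1. P11@(1, 1) [-x clear] — {P11}
2. P4@(1, 0) [-x clear] — {P11, P4}
3. P3@(2, 0) [+x clear] — {P11, P3, P4}
4. P7@(0, 0) [+y clear] — {P11, P3, P4, P7}
5. P10@(0, -1) [+x clear] — {P10, P11, P3, P4, P7}
6. P9@(2, -1) [-y clear] — {P10, P11, P3, P4, P7, P9}
7. P1@(-1, -1) [-y clear] — {P1, P10, P11, P3, P4, P7, P9}
8. P2@(-1, -2) [-x clear] — {P1, P10, P11, P2, P3, P4, P7, P9}
9. P5@(1, -1) [-y clear] — {P1, P10, P11, P2, P3, P4, P5, P7, P9}

Valid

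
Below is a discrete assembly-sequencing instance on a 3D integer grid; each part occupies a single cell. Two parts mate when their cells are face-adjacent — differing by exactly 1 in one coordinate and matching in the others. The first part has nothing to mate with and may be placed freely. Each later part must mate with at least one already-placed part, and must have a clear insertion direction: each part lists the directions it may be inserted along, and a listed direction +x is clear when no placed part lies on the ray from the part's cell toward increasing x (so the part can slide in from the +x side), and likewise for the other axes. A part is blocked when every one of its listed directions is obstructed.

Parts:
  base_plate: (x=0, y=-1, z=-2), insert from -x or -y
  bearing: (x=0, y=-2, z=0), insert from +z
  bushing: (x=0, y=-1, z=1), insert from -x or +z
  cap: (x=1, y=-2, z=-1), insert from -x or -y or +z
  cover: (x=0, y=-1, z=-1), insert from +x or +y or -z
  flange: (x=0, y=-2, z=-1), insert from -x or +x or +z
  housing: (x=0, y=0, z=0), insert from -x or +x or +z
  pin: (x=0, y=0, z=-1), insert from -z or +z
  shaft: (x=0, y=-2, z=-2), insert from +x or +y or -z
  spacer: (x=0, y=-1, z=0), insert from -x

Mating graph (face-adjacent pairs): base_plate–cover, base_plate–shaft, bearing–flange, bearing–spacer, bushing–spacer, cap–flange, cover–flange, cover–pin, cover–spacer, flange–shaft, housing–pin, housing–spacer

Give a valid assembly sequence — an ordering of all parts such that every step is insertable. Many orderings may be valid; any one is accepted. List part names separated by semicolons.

pin; cover; housing; base_plate; shaft; spacer; bushing; bearing; flange; cap

1. pin@(0, 0, -1) [-z clear] — {pin}
2. cover@(0, -1, -1) [+x clear] — {cover, pin}
3. housing@(0, 0, 0) [-x clear] — {cover, housing, pin}
4. base_plate@(0, -1, -2) [-x clear] — {base_plate, cover, housing, pin}
5. shaft@(0, -2, -2) [+x clear] — {base_plate, cover, housing, pin, shaft}
6. spacer@(0, -1, 0) [-x clear] — {base_plate, cover, housing, pin, shaft, spacer}
7. bushing@(0, -1, 1) [-x clear] — {base_plate, bushing, cover, housing, pin, shaft, spacer}
8. bearing@(0, -2, 0) [+z clear] — {base_plate, bearing, bushing, cover, housing, pin, shaft, spacer}
9. flange@(0, -2, -1) [-x clear] — {base_plate, bearing, bushing, cover, flange, housing, pin, shaft, spacer}
10. cap@(1, -2, -1) [-y clear] — {base_plate, bearing, bushing, cap, cover, flange, housing, pin, shaft, spacer}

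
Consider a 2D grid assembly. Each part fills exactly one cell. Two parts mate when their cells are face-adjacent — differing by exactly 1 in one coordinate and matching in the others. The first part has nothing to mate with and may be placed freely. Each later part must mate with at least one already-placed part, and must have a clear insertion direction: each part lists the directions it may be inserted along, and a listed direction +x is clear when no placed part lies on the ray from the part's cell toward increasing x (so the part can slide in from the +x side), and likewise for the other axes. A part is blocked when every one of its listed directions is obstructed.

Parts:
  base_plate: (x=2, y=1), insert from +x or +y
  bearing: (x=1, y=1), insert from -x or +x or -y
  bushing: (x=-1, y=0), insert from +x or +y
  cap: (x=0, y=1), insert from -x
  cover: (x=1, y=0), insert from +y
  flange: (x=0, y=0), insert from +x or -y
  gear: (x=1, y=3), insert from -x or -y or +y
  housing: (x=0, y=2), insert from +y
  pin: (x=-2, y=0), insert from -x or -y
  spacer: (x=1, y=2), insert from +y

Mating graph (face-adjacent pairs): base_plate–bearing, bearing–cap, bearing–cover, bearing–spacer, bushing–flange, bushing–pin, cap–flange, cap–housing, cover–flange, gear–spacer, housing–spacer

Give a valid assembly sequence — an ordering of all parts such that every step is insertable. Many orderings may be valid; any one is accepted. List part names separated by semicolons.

1. housing@(0, 2) [+y clear] — {housing}
2. cap@(0, 1) [-x clear] — {cap, housing}
3. flange@(0, 0) [+x clear] — {cap, flange, housing}
4. bushing@(-1, 0) [+y clear] — {bushing, cap, flange, housing}
5. pin@(-2, 0) [-x clear] — {bushing, cap, flange, housing, pin}
6. cover@(1, 0) [+y clear] — {bushing, cap, cover, flange, housing, pin}
7. spacer@(1, 2) [+y clear] — {bushing, cap, cover, flange, housing, pin, spacer}
8. bearing@(1, 1) [+x clear] — {bearing, bushing, cap, cover, flange, housing, pin, spacer}
9. base_plate@(2, 1) [+x clear] — {base_plate, bearing, bushing, cap, cover, flange, housing, pin, spacer}
10. gear@(1, 3) [-x clear] — {base_plate, bearing, bushing, cap, cover, flange, gear, housing, pin, spacer}

housing; cap; flange; bushing; pin; cover; spacer; bearing; base_plate; gear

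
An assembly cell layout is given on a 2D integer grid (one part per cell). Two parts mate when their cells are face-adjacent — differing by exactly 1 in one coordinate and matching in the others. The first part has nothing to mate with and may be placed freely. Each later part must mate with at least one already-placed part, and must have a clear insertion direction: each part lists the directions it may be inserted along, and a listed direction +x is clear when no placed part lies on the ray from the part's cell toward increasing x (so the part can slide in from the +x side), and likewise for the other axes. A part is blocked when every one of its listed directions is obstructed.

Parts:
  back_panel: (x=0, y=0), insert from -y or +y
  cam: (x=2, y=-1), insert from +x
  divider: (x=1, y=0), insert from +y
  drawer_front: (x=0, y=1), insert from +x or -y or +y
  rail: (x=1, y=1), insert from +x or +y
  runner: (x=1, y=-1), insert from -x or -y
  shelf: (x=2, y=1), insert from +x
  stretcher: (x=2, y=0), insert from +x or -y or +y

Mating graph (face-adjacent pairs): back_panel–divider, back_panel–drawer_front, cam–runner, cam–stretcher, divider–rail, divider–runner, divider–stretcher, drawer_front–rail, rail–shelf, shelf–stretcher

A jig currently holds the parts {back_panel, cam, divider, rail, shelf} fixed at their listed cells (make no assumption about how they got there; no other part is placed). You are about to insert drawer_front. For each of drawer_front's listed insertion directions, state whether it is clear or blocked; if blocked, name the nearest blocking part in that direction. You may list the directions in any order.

+x: nearest on ray is rail@(1, 1) ⇒ blocked
-y: nearest on ray is back_panel@(0, 0) ⇒ blocked
+y: ray from drawer_front(0, 1) has no placed part ⇒ clear

+x: blocked by rail; +y: clear; -y: blocked by back_panel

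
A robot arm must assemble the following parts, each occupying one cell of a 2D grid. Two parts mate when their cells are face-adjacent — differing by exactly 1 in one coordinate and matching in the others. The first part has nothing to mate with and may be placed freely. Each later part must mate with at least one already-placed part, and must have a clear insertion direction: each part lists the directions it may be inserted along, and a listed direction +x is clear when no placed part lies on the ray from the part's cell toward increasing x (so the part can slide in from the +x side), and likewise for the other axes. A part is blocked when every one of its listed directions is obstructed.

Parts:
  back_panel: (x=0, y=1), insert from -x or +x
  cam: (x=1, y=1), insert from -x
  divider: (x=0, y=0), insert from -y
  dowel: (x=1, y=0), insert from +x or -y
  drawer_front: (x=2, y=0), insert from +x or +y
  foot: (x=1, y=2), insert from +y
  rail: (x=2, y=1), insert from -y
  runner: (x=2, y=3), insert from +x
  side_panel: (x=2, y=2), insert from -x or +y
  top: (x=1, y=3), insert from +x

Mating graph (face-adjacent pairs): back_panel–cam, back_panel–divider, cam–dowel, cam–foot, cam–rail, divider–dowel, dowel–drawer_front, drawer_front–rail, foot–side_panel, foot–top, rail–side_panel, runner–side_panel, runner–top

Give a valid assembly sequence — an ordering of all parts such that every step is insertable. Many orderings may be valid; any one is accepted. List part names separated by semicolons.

cam; dowel; divider; foot; top; side_panel; rail; drawer_front; runner; back_panel

1. cam@(1, 1) [-x clear] — {cam}
2. dowel@(1, 0) [+x clear] — {cam, dowel}
3. divider@(0, 0) [-y clear] — {cam, divider, dowel}
4. foot@(1, 2) [+y clear] — {cam, divider, dowel, foot}
5. top@(1, 3) [+x clear] — {cam, divider, dowel, foot, top}
6. side_panel@(2, 2) [+y clear] — {cam, divider, dowel, foot, side_panel, top}
7. rail@(2, 1) [-y clear] — {cam, divider, dowel, foot, rail, side_panel, top}
8. drawer_front@(2, 0) [+x clear] — {cam, divider, dowel, drawer_front, foot, rail, side_panel, top}
9. runner@(2, 3) [+x clear] — {cam, divider, dowel, drawer_front, foot, rail, runner, side_panel, top}
10. back_panel@(0, 1) [-x clear] — {back_panel, cam, divider, dowel, drawer_front, foot, rail, runner, side_panel, top}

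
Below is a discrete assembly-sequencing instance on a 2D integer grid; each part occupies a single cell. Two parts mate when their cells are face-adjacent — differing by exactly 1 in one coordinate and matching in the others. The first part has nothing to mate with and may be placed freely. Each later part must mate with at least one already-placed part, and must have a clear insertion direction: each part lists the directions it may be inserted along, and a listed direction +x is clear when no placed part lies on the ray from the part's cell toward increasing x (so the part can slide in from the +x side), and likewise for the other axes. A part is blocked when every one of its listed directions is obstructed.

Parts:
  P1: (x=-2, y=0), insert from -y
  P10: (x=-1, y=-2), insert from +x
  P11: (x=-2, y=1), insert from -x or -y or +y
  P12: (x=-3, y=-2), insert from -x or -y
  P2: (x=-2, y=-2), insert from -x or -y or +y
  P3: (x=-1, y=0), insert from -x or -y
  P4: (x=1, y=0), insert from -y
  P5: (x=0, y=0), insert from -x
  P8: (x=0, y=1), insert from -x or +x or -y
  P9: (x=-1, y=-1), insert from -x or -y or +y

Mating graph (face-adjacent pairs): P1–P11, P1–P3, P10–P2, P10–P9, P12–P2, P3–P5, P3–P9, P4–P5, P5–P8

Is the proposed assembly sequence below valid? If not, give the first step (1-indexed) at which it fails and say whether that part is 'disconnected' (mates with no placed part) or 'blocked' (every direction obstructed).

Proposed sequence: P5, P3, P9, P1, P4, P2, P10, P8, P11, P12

1. P5@(0, 0) [-x clear] — {P5}
2. P3@(-1, 0) [-x clear] — {P3, P5}
3. P9@(-1, -1) [-x clear] — {P3, P5, P9}
4. P1@(-2, 0) [-y clear] — {P1, P3, P5, P9}
5. P4@(1, 0) [-y clear] — {P1, P3, P4, P5, P9}
6. P2@(-2, -2) — no placed neighbour ⇒ disconnected

Invalid at step 6 (disconnected)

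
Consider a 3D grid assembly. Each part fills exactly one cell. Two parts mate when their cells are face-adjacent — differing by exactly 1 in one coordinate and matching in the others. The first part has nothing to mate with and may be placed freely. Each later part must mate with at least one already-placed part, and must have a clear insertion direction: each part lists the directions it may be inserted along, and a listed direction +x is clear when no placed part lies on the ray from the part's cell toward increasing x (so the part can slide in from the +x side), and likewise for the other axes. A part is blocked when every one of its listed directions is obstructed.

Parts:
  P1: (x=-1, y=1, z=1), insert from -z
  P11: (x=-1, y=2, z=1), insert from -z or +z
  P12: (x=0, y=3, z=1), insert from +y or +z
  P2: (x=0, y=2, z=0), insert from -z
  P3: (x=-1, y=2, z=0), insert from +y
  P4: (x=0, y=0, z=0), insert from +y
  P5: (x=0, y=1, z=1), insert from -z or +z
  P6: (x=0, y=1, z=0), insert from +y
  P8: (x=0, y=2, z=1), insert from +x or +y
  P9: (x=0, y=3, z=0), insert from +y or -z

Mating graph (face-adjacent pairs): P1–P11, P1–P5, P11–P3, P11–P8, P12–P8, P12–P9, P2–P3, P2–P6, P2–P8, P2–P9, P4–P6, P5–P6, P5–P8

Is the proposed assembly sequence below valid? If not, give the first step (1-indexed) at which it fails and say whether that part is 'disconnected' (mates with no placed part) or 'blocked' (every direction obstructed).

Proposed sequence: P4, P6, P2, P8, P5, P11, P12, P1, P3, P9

Valid

1. P4@(0, 0, 0) [+y clear] — {P4}
2. P6@(0, 1, 0) [+y clear] — {P4, P6}
3. P2@(0, 2, 0) [-z clear] — {P2, P4, P6}
4. P8@(0, 2, 1) [+x clear] — {P2, P4, P6, P8}
5. P5@(0, 1, 1) [+z clear] — {P2, P4, P5, P6, P8}
6. P11@(-1, 2, 1) [-z clear] — {P11, P2, P4, P5, P6, P8}
7. P12@(0, 3, 1) [+y clear] — {P11, P12, P2, P4, P5, P6, P8}
8. P1@(-1, 1, 1) [-z clear] — {P1, P11, P12, P2, P4, P5, P6, P8}
9. P3@(-1, 2, 0) [+y clear] — {P1, P11, P12, P2, P3, P4, P5, P6, P8}
10. P9@(0, 3, 0) [+y clear] — {P1, P11, P12, P2, P3, P4, P5, P6, P8, P9}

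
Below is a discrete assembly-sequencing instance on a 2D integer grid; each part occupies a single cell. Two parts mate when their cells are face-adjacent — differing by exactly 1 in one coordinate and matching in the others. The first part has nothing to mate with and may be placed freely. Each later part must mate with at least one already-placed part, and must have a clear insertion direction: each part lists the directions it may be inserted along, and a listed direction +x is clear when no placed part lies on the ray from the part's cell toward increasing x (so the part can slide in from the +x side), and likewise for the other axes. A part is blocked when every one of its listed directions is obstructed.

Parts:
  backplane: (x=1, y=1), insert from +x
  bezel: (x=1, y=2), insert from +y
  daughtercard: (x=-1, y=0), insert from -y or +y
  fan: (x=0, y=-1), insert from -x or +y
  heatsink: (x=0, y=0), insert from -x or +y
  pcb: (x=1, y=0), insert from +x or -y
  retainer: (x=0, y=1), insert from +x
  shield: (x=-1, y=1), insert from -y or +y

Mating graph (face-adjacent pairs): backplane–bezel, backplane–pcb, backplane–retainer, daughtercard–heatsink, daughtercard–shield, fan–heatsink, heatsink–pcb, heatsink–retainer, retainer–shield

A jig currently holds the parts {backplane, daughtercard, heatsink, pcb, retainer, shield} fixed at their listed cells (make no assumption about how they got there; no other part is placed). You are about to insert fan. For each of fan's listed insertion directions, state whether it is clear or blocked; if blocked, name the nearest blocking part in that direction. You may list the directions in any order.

+y: blocked by heatsink; -x: clear

-x: ray from fan(0, -1) has no placed part ⇒ clear
+y: nearest on ray is heatsink@(0, 0) ⇒ blocked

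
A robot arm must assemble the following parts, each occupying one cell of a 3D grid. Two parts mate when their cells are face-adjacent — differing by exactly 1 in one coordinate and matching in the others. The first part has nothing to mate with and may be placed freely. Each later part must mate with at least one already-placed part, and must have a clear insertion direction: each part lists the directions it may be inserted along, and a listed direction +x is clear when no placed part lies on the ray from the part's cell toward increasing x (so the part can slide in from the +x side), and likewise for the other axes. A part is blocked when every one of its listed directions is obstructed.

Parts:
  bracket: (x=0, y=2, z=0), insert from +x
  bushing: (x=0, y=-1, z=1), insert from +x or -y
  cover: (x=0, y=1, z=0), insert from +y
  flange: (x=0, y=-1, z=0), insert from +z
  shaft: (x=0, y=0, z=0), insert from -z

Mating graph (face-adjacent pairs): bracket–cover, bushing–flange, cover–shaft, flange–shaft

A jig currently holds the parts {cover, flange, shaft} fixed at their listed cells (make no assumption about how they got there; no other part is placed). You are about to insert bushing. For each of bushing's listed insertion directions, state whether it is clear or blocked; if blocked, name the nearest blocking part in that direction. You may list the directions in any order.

+x: clear; -y: clear

+x: ray from bushing(0, -1, 1) has no placed part ⇒ clear
-y: ray from bushing(0, -1, 1) has no placed part ⇒ clear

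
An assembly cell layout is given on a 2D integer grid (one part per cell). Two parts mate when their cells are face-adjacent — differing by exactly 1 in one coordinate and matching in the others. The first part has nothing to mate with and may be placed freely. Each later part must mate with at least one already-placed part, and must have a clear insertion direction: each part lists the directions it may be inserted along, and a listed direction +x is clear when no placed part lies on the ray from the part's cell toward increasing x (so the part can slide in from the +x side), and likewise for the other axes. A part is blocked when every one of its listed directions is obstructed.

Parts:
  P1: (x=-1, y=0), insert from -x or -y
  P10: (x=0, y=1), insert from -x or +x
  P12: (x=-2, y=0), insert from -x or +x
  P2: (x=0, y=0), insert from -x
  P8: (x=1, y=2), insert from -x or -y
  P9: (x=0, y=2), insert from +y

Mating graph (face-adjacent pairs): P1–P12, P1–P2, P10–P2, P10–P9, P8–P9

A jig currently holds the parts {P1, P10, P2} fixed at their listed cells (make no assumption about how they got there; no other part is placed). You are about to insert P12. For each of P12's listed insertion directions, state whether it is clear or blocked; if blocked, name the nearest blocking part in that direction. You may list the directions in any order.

-x: ray from P12(-2, 0) has no placed part ⇒ clear
+x: nearest on ray is P1@(-1, 0) ⇒ blocked

+x: blocked by P1; -x: clear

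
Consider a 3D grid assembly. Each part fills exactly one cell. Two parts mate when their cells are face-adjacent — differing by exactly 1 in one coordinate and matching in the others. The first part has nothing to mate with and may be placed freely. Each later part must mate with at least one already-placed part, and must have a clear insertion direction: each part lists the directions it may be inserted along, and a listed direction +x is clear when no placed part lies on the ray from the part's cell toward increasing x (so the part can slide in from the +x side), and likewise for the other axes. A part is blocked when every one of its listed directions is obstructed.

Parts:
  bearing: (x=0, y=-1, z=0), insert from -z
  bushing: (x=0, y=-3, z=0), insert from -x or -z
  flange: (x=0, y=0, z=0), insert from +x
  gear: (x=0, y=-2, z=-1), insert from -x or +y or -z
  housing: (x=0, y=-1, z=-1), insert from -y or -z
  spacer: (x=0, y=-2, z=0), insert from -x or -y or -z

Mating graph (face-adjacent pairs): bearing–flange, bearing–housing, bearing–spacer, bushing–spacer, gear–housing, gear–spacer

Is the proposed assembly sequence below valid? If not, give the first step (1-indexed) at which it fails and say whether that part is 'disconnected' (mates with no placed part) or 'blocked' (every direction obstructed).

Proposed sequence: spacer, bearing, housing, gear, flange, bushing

1. spacer@(0, -2, 0) [-x clear] — {spacer}
2. bearing@(0, -1, 0) [-z clear] — {bearing, spacer}
3. housing@(0, -1, -1) [-y clear] — {bearing, housing, spacer}
4. gear@(0, -2, -1) [-x clear] — {bearing, gear, housing, spacer}
5. flange@(0, 0, 0) [+x clear] — {bearing, flange, gear, housing, spacer}
6. bushing@(0, -3, 0) [-x clear] — {bearing, bushing, flange, gear, housing, spacer}

Valid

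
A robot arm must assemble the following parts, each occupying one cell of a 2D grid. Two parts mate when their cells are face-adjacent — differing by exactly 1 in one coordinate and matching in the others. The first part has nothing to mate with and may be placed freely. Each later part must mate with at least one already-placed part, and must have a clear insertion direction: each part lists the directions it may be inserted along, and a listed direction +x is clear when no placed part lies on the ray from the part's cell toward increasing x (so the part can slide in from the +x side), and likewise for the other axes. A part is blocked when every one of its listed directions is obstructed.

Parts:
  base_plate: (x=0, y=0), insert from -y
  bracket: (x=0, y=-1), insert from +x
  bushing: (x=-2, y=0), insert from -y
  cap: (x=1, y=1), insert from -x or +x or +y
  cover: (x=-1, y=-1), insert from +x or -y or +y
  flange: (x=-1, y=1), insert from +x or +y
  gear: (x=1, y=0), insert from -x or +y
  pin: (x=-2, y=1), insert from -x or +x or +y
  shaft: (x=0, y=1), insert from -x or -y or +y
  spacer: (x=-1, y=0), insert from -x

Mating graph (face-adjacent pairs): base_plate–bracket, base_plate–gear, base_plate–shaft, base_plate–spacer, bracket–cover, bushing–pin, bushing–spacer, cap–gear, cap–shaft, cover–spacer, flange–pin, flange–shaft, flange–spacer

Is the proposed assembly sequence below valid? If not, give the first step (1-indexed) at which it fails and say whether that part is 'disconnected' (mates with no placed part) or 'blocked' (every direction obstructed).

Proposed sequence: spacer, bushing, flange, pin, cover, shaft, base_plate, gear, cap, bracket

Valid

1. spacer@(-1, 0) [-x clear] — {spacer}
2. bushing@(-2, 0) [-y clear] — {bushing, spacer}
3. flange@(-1, 1) [+x clear] — {bushing, flange, spacer}
4. pin@(-2, 1) [-x clear] — {bushing, flange, pin, spacer}
5. cover@(-1, -1) [+x clear] — {bushing, cover, flange, pin, spacer}
6. shaft@(0, 1) [-y clear] — {bushing, cover, flange, pin, shaft, spacer}
7. base_plate@(0, 0) [-y clear] — {base_plate, bushing, cover, flange, pin, shaft, spacer}
8. gear@(1, 0) [+y clear] — {base_plate, bushing, cover, flange, gear, pin, shaft, spacer}
9. cap@(1, 1) [+x clear] — {base_plate, bushing, cap, cover, flange, gear, pin, shaft, spacer}
10. bracket@(0, -1) [+x clear] — {base_plate, bracket, bushing, cap, cover, flange, gear, pin, shaft, spacer}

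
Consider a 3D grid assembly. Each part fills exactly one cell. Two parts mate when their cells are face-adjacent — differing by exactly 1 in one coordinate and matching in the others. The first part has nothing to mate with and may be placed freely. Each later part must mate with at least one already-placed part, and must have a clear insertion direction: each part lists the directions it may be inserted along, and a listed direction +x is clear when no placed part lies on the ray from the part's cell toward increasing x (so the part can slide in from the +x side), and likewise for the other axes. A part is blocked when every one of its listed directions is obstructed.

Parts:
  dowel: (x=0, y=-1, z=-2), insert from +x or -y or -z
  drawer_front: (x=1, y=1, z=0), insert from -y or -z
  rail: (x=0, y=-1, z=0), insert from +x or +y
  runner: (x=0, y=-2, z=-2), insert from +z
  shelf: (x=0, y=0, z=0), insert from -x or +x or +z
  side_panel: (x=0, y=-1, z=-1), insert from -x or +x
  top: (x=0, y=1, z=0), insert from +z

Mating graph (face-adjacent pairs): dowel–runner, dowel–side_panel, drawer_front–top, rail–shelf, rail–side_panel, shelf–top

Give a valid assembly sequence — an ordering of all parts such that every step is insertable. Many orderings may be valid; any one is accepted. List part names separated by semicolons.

side_panel; dowel; runner; rail; shelf; top; drawer_front

1. side_panel@(0, -1, -1) [-x clear] — {side_panel}
2. dowel@(0, -1, -2) [+x clear] — {dowel, side_panel}
3. runner@(0, -2, -2) [+z clear] — {dowel, runner, side_panel}
4. rail@(0, -1, 0) [+x clear] — {dowel, rail, runner, side_panel}
5. shelf@(0, 0, 0) [-x clear] — {dowel, rail, runner, shelf, side_panel}
6. top@(0, 1, 0) [+z clear] — {dowel, rail, runner, shelf, side_panel, top}
7. drawer_front@(1, 1, 0) [-y clear] — {dowel, drawer_front, rail, runner, shelf, side_panel, top}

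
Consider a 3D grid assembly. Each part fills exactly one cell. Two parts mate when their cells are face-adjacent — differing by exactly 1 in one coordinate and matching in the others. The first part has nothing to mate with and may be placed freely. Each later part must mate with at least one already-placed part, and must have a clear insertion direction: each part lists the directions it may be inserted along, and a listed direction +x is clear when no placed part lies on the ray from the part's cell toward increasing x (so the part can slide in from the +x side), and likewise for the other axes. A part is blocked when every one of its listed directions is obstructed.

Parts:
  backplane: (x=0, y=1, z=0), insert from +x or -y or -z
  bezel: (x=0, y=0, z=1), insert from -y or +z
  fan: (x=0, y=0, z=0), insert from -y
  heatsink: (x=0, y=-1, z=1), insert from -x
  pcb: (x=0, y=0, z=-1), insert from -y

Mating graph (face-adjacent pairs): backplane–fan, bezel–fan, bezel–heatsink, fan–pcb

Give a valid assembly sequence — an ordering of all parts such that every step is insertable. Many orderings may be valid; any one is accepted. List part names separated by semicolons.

1. heatsink@(0, -1, 1) [-x clear] — {heatsink}
2. bezel@(0, 0, 1) [+z clear] — {bezel, heatsink}
3. fan@(0, 0, 0) [-y clear] — {bezel, fan, heatsink}
4. backplane@(0, 1, 0) [+x clear] — {backplane, bezel, fan, heatsink}
5. pcb@(0, 0, -1) [-y clear] — {backplane, bezel, fan, heatsink, pcb}

heatsink; bezel; fan; backplane; pcb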